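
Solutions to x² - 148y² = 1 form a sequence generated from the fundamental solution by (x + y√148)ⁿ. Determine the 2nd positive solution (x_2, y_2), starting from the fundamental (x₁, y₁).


Step 1: Find the fundamental solution (x₁, y₁) of x² - 148y² = 1.
  Expand √148 as a continued fraction. a₀ = ⌊√148⌋ = 12; iterate m_{k+1} = d_k·a_k − m_k, d_{k+1} = (148 − m_{k+1}²)/d_k, a_{k+1} = ⌊(a₀ + m_{k+1})/d_{k+1}⌋ (starting m₀ = 0, d₀ = 1), with convergents p_k = a_k·p_{k-1} + p_{k-2}, q_k = a_k·q_{k-1} + q_{k-2} (p₋₁ = 1, q₋₁ = 0):
  k = 0: a₀ = 12; p₀/q₀ = 12/1; p₀² − 148·q₀² = 144 − 148 = -4.
  k = 1: m = 12, d = 4, a = ⌊(12 + 12)/4⌋ = 6; p/q = (6·12 + 1)/(6·1 + 0) = 73/6; p² − 148·q² = 5329 − 5328 = 1.
  The first convergent with p² − 148·q² = 1 gives the fundamental solution (x₁, y₁) = (73, 6).
Step 2: Apply the recurrence (x_{n+1}, y_{n+1}) = (x₁x_n + 148y₁y_n, x₁y_n + y₁x_n) repeatedly.
  From (x_1, y_1) = (73, 6): x_2 = 73·73 + 148·6·6 = 10657; y_2 = 73·6 + 6·73 = 876.
Step 3: Verify x_2² - 148·y_2² = 113571649 - 113571648 = 1 (should be 1). ✓

(x_1, y_1) = (73, 6); (x_2, y_2) = (10657, 876).


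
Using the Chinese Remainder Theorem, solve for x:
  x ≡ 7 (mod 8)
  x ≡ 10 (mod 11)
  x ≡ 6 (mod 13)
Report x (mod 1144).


Moduli 8, 11, 13 are pairwise coprime; by CRT there is a unique solution modulo M = 8 · 11 · 13 = 1144.
Solve pairwise, accumulating the modulus:
  Start with x ≡ 7 (mod 8).
  Combine with x ≡ 10 (mod 11): since gcd(8, 11) = 1, we get a unique residue mod 88.
    Write x = 7 + 8·t and substitute into x ≡ 10 (mod 11): 8·t ≡ 10 − 7 = 3 (mod 11).
    The inverse of 8 mod 11 is 7 (since 8·7 = 56 = 5·11 + 1), so t ≡ 7·3 = 21 ≡ 10 (mod 11).
    Then x = 7 + 8·10 = 87, valid modulo lcm(8, 11) = 88: x ≡ 87 (mod 88).
  Combine with x ≡ 6 (mod 13): since gcd(88, 13) = 1, we get a unique residue mod 1144.
    Write x = 87 + 88·t and substitute into x ≡ 6 (mod 13): 88·t ≡ 6 − 87 = -81 (mod 13).
    Reduce coefficients mod 13: 10·t ≡ 10 (mod 13).
    The inverse of 10 mod 13 is 4 (since 10·4 = 40 = 3·13 + 1), so t ≡ 4·10 = 40 ≡ 1 (mod 13).
    Then x = 87 + 88·1 = 175, valid modulo lcm(88, 13) = 1144: x ≡ 175 (mod 1144).
Verify: 175 mod 8 = 7 ✓, 175 mod 11 = 10 ✓, 175 mod 13 = 6 ✓.

x ≡ 175 (mod 1144).


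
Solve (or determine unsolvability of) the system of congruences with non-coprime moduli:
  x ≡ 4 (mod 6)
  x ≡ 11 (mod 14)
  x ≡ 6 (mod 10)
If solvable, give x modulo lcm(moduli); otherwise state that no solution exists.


Moduli 6, 14, 10 are not pairwise coprime, so CRT works modulo lcm(m_i) when all pairwise compatibility conditions hold.
Pairwise compatibility: gcd(m_i, m_j) must divide a_i - a_j for every pair.
Merge one congruence at a time:
  Start: x ≡ 4 (mod 6).
  Combine with x ≡ 11 (mod 14): gcd(6, 14) = 2, and 11 - 4 = 7 is NOT divisible by 2.
    ⇒ system is inconsistent (no integer solution).

No solution (the system is inconsistent).


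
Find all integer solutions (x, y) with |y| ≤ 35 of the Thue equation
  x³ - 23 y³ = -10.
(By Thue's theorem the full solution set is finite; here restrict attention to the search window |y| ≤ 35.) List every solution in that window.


The equation is x³ - 23y³ = -10. For fixed y, x³ = 23·y³ − 10, so a solution requires the RHS to be a perfect cube.
Strategy: iterate y from -35 to 35, compute RHS = 23·y³ − 10, and check whether it is a (positive or negative) perfect cube.
Check small values of y:
  y = 0: RHS = -10 is not a perfect cube.
  y = 1: RHS = 13 is not a perfect cube.
  y = -1: RHS = -33 is not a perfect cube.
  y = 2: RHS = 174 is not a perfect cube.
  y = -2: RHS = -194 is not a perfect cube.
  y = 3: RHS = 611 is not a perfect cube.
  y = -3: RHS = -631 is not a perfect cube.
Continuing the search up to |y| = 35 finds no solutions either.
No (x, y) in the scanned range satisfies the equation.

No integer solutions with |y| ≤ 35.


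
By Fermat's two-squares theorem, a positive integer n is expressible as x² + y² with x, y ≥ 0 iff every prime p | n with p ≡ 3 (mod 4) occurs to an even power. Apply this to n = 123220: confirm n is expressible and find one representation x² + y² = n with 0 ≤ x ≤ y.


Step 1: Factor n = 123220 = 2^2 · 5 · 61 · 101.
Step 2: Check the mod-4 condition on each prime factor: 2 = 2 (special); 5 ≡ 1 (mod 4), exponent 1; 61 ≡ 1 (mod 4), exponent 1; 101 ≡ 1 (mod 4), exponent 1.
All primes ≡ 3 (mod 4) appear to even exponent (or don't appear), so by the two-squares theorem n IS expressible as a sum of two squares.
Step 3: Build a representation. Group n = k² · m with k = 2 and m = 5 · 61 · 101 = 30805 (a product of primes ≡ 1 (mod 4)); a representation of m scales to one of n via (k·x)² + (k·y)² = k²(x² + y²). Each prime p ≡ 1 (mod 4) is itself a sum of two squares; find a² by testing p − a² for a perfect square:
  5: 5 − 1² = 4 = 2² ⇒ 5 = 1² + 2².
  61: 61 − 1² = 60, 61 − 2² = 57, 61 − 3² = 52, 61 − 4² = 45, 61 − 5² = 36 = 6² ⇒ 61 = 5² + 6².
  101: 101 − 1² = 100 = 10² ⇒ 101 = 1² + 10².
  Combine using the Brahmagupta–Fibonacci identity (a² + b²)(c² + d²) = (ac − bd)² + (ad + bc)² = (ac + bd)² + (ad − bc)²:
  5 · 61 = 305: from (1² + 2²)(5² + 6²), take (1·5 − 2·6, 1·6 + 2·5) = (5 − 12, 6 + 10) = (-7, 16); dropping signs (only squares matter) gives (7, 16); check 7² + 16² = 49 + 256 = 305 ✓.
  305 · 101 = 30805: from (7² + 16²)(1² + 10²), take (7·1 − 16·10, 7·10 + 16·1) = (7 − 160, 70 + 16) = (-153, 86); dropping signs (only squares matter) gives (153, 86); check 153² + 86² = 23409 + 7396 = 30805 ✓.
  Scale by k = 2: (2·153, 2·86) = (306, 172).
Step 4: Order so x ≤ y and verify: 172² + 306² = 29584 + 93636 = 123220 = n. ✓

n = 123220 = 172² + 306² (one valid representation with x ≤ y).


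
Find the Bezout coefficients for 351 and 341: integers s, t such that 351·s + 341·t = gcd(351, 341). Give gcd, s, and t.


Euclidean algorithm on (351, 341) — divide until remainder is 0:
  351 = 1 · 341 + 10
  341 = 34 · 10 + 1
  10 = 10 · 1 + 0
gcd(351, 341) = 1.
Track Bezout coefficients alongside the remainders: start with r₀ = 351 = a·1 + b·0 (s = 1, t = 0) and r₁ = 341 = a·0 + b·1 (s = 0, t = 1); each new remainder r_{k+1} = r_{k-1} − q_k·r_k inherits s_{k+1} = s_{k-1} − q_k·s_k, t_{k+1} = t_{k-1} − q_k·t_k, so r_k = a·s_k + b·t_k at every step:
  q = 1: r = 10, s = 1 − 1·0 = 1, t = 0 − 1·1 = -1  (check: 351·1 + 341·(-1) = 10)
  q = 34: r = 1, s = 0 − 34·1 = -34, t = 1 − 34·(-1) = 35  (check: 351·(-34) + 341·35 = 1)
The row with r = 1 (the gcd) gives the Bezout coefficients s = -34, t = 35.
Result: 351 · (-34) + 341 · (35) = 1.

gcd(351, 341) = 1; s = -34, t = 35 (check: 351·(-34) + 341·35 = 1).


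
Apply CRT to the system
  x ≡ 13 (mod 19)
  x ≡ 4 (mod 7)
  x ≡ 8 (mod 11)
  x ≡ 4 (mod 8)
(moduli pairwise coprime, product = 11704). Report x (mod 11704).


Product of moduli M = 19 · 7 · 11 · 8 = 11704.
Merge one congruence at a time:
  Start: x ≡ 13 (mod 19).
  Combine with x ≡ 4 (mod 7); new modulus lcm = 133.
    Write x = 13 + 19·t and substitute into x ≡ 4 (mod 7): 19·t ≡ 4 − 13 = -9 (mod 7).
    Reduce coefficients mod 7: 5·t ≡ 5 (mod 7).
    The inverse of 5 mod 7 is 3 (since 5·3 = 15 = 2·7 + 1), so t ≡ 3·5 = 15 ≡ 1 (mod 7).
    Then x = 13 + 19·1 = 32, valid modulo lcm(19, 7) = 133: x ≡ 32 (mod 133).
  Combine with x ≡ 8 (mod 11); new modulus lcm = 1463.
    Write x = 32 + 133·t and substitute into x ≡ 8 (mod 11): 133·t ≡ 8 − 32 = -24 (mod 11).
    Reduce coefficients mod 11: 1·t ≡ 9 (mod 11).
    So t ≡ 9 (mod 11).
    Then x = 32 + 133·9 = 1229, valid modulo lcm(133, 11) = 1463: x ≡ 1229 (mod 1463).
  Combine with x ≡ 4 (mod 8); new modulus lcm = 11704.
    Write x = 1229 + 1463·t and substitute into x ≡ 4 (mod 8): 1463·t ≡ 4 − 1229 = -1225 (mod 8).
    Reduce coefficients mod 8: 7·t ≡ 7 (mod 8).
    The inverse of 7 mod 8 is 7 (since 7·7 = 49 = 6·8 + 1), so t ≡ 7·7 = 49 ≡ 1 (mod 8).
    Then x = 1229 + 1463·1 = 2692, valid modulo lcm(1463, 8) = 11704: x ≡ 2692 (mod 11704).
Verify against each original: 2692 mod 19 = 13, 2692 mod 7 = 4, 2692 mod 11 = 8, 2692 mod 8 = 4.

x ≡ 2692 (mod 11704).


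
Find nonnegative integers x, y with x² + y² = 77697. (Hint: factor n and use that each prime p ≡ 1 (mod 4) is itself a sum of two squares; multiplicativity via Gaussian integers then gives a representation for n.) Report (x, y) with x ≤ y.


Step 1: Factor n = 77697 = 3^2 · 89 · 97.
Step 2: Check the mod-4 condition on each prime factor: 3 ≡ 3 (mod 4), exponent 2 (must be even); 89 ≡ 1 (mod 4), exponent 1; 97 ≡ 1 (mod 4), exponent 1.
All primes ≡ 3 (mod 4) appear to even exponent (or don't appear), so by the two-squares theorem n IS expressible as a sum of two squares.
Step 3: Build a representation. Group n = k² · m with k = 3 and m = 89 · 97 = 8633 (a product of primes ≡ 1 (mod 4)); a representation of m scales to one of n via (k·x)² + (k·y)² = k²(x² + y²). Each prime p ≡ 1 (mod 4) is itself a sum of two squares; find a² by testing p − a² for a perfect square:
  89: 89 − 1² = 88, 89 − 2² = 85, 89 − 3² = 80, 89 − 4² = 73, 89 − 5² = 64 = 8² ⇒ 89 = 5² + 8².
  97: 97 − 1² = 96, 97 − 2² = 93, 97 − 3² = 88, 97 − 4² = 81 = 9² ⇒ 97 = 4² + 9².
  Combine using the Brahmagupta–Fibonacci identity (a² + b²)(c² + d²) = (ac − bd)² + (ad + bc)² = (ac + bd)² + (ad − bc)²:
  89 · 97 = 8633: from (5² + 8²)(4² + 9²), take (5·4 − 8·9, 5·9 + 8·4) = (20 − 72, 45 + 32) = (-52, 77); dropping signs (only squares matter) gives (52, 77); check 52² + 77² = 2704 + 5929 = 8633 ✓.
  Scale by k = 3: (3·52, 3·77) = (156, 231).
Step 4: Order so x ≤ y and verify: 156² + 231² = 24336 + 53361 = 77697 = n. ✓

n = 77697 = 156² + 231² (one valid representation with x ≤ y).


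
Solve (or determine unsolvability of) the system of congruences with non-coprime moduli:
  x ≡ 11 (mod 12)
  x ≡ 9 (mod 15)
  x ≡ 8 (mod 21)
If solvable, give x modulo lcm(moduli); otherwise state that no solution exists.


Moduli 12, 15, 21 are not pairwise coprime, so CRT works modulo lcm(m_i) when all pairwise compatibility conditions hold.
Pairwise compatibility: gcd(m_i, m_j) must divide a_i - a_j for every pair.
Merge one congruence at a time:
  Start: x ≡ 11 (mod 12).
  Combine with x ≡ 9 (mod 15): gcd(12, 15) = 3, and 9 - 11 = -2 is NOT divisible by 3.
    ⇒ system is inconsistent (no integer solution).

No solution (the system is inconsistent).


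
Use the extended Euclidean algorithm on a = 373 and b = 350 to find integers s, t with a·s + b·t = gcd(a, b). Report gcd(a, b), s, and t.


Euclidean algorithm on (373, 350) — divide until remainder is 0:
  373 = 1 · 350 + 23
  350 = 15 · 23 + 5
  23 = 4 · 5 + 3
  5 = 1 · 3 + 2
  3 = 1 · 2 + 1
  2 = 2 · 1 + 0
gcd(373, 350) = 1.
Track Bezout coefficients alongside the remainders: start with r₀ = 373 = a·1 + b·0 (s = 1, t = 0) and r₁ = 350 = a·0 + b·1 (s = 0, t = 1); each new remainder r_{k+1} = r_{k-1} − q_k·r_k inherits s_{k+1} = s_{k-1} − q_k·s_k, t_{k+1} = t_{k-1} − q_k·t_k, so r_k = a·s_k + b·t_k at every step:
  q = 1: r = 23, s = 1 − 1·0 = 1, t = 0 − 1·1 = -1  (check: 373·1 + 350·(-1) = 23)
  q = 15: r = 5, s = 0 − 15·1 = -15, t = 1 − 15·(-1) = 16  (check: 373·(-15) + 350·16 = 5)
  q = 4: r = 3, s = 1 − 4·(-15) = 61, t = -1 − 4·16 = -65  (check: 373·61 + 350·(-65) = 3)
  q = 1: r = 2, s = -15 − 1·61 = -76, t = 16 − 1·(-65) = 81  (check: 373·(-76) + 350·81 = 2)
  q = 1: r = 1, s = 61 − 1·(-76) = 137, t = -65 − 1·81 = -146  (check: 373·137 + 350·(-146) = 1)
The row with r = 1 (the gcd) gives the Bezout coefficients s = 137, t = -146.
Result: 373 · (137) + 350 · (-146) = 1.

gcd(373, 350) = 1; s = 137, t = -146 (check: 373·137 + 350·(-146) = 1).


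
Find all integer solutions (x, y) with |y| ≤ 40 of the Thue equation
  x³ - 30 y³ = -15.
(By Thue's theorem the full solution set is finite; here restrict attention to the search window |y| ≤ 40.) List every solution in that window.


The equation is x³ - 30y³ = -15. For fixed y, x³ = 30·y³ − 15, so a solution requires the RHS to be a perfect cube.
Strategy: iterate y from -40 to 40, compute RHS = 30·y³ − 15, and check whether it is a (positive or negative) perfect cube.
Check small values of y:
  y = 0: RHS = -15 is not a perfect cube.
  y = 1: RHS = 15 is not a perfect cube.
  y = -1: RHS = -45 is not a perfect cube.
  y = 2: RHS = 225 is not a perfect cube.
  y = -2: RHS = -255 is not a perfect cube.
  y = 3: RHS = 795 is not a perfect cube.
  y = -3: RHS = -825 is not a perfect cube.
Continuing the search up to |y| = 40 finds no solutions either.
No (x, y) in the scanned range satisfies the equation.

No integer solutions with |y| ≤ 40.


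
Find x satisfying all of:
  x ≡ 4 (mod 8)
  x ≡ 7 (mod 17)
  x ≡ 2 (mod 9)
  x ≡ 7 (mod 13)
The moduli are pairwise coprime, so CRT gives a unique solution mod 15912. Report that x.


Product of moduli M = 8 · 17 · 9 · 13 = 15912.
Merge one congruence at a time:
  Start: x ≡ 4 (mod 8).
  Combine with x ≡ 7 (mod 17); new modulus lcm = 136.
    Write x = 4 + 8·t and substitute into x ≡ 7 (mod 17): 8·t ≡ 7 − 4 = 3 (mod 17).
    The inverse of 8 mod 17 is 15 (since 8·15 = 120 = 7·17 + 1), so t ≡ 15·3 = 45 ≡ 11 (mod 17).
    Then x = 4 + 8·11 = 92, valid modulo lcm(8, 17) = 136: x ≡ 92 (mod 136).
  Combine with x ≡ 2 (mod 9); new modulus lcm = 1224.
    Write x = 92 + 136·t and substitute into x ≡ 2 (mod 9): 136·t ≡ 2 − 92 = -90 (mod 9).
    Reduce coefficients mod 9: 1·t ≡ 0 (mod 9).
    So t ≡ 0 (mod 9).
    Then x = 92 + 136·0 = 92, valid modulo lcm(136, 9) = 1224: x ≡ 92 (mod 1224).
  Combine with x ≡ 7 (mod 13); new modulus lcm = 15912.
    Write x = 92 + 1224·t and substitute into x ≡ 7 (mod 13): 1224·t ≡ 7 − 92 = -85 (mod 13).
    Reduce coefficients mod 13: 2·t ≡ 6 (mod 13).
    The inverse of 2 mod 13 is 7 (since 2·7 = 14 = 1·13 + 1), so t ≡ 7·6 = 42 ≡ 3 (mod 13).
    Then x = 92 + 1224·3 = 3764, valid modulo lcm(1224, 13) = 15912: x ≡ 3764 (mod 15912).
Verify against each original: 3764 mod 8 = 4, 3764 mod 17 = 7, 3764 mod 9 = 2, 3764 mod 13 = 7.

x ≡ 3764 (mod 15912).


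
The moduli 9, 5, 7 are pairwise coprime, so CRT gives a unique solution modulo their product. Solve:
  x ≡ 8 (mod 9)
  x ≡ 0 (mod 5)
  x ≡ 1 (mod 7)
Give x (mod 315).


Moduli 9, 5, 7 are pairwise coprime; by CRT there is a unique solution modulo M = 9 · 5 · 7 = 315.
Solve pairwise, accumulating the modulus:
  Start with x ≡ 8 (mod 9).
  Combine with x ≡ 0 (mod 5): since gcd(9, 5) = 1, we get a unique residue mod 45.
    Write x = 8 + 9·t and substitute into x ≡ 0 (mod 5): 9·t ≡ 0 − 8 = -8 (mod 5).
    Reduce coefficients mod 5: 4·t ≡ 2 (mod 5).
    The inverse of 4 mod 5 is 4 (since 4·4 = 16 = 3·5 + 1), so t ≡ 4·2 = 8 ≡ 3 (mod 5).
    Then x = 8 + 9·3 = 35, valid modulo lcm(9, 5) = 45: x ≡ 35 (mod 45).
  Combine with x ≡ 1 (mod 7): since gcd(45, 7) = 1, we get a unique residue mod 315.
    Write x = 35 + 45·t and substitute into x ≡ 1 (mod 7): 45·t ≡ 1 − 35 = -34 (mod 7).
    Reduce coefficients mod 7: 3·t ≡ 1 (mod 7).
    The inverse of 3 mod 7 is 5 (since 3·5 = 15 = 2·7 + 1), so t ≡ 5·1 = 5 ≡ 5 (mod 7).
    Then x = 35 + 45·5 = 260, valid modulo lcm(45, 7) = 315: x ≡ 260 (mod 315).
Verify: 260 mod 9 = 8 ✓, 260 mod 5 = 0 ✓, 260 mod 7 = 1 ✓.

x ≡ 260 (mod 315).


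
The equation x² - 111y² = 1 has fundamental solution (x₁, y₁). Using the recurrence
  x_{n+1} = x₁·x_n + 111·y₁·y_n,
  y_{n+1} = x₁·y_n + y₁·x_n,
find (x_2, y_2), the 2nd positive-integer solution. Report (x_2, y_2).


Step 1: Find the fundamental solution (x₁, y₁) of x² - 111y² = 1.
  Expand √111 as a continued fraction. a₀ = ⌊√111⌋ = 10; iterate m_{k+1} = d_k·a_k − m_k, d_{k+1} = (111 − m_{k+1}²)/d_k, a_{k+1} = ⌊(a₀ + m_{k+1})/d_{k+1}⌋ (starting m₀ = 0, d₀ = 1), with convergents p_k = a_k·p_{k-1} + p_{k-2}, q_k = a_k·q_{k-1} + q_{k-2} (p₋₁ = 1, q₋₁ = 0):
  k = 0: a₀ = 10; p₀/q₀ = 10/1; p₀² − 111·q₀² = 100 − 111 = -11.
  k = 1: m = 10, d = 11, a = ⌊(10 + 10)/11⌋ = 1; p/q = (1·10 + 1)/(1·1 + 0) = 11/1; p² − 111·q² = 121 − 111 = 10.
  k = 2: m = 1, d = 10, a = ⌊(10 + 1)/10⌋ = 1; p/q = (1·11 + 10)/(1·1 + 1) = 21/2; p² − 111·q² = 441 − 444 = -3.
  k = 3: m = 9, d = 3, a = ⌊(10 + 9)/3⌋ = 6; p/q = (6·21 + 11)/(6·2 + 1) = 137/13; p² − 111·q² = 18769 − 18759 = 10.
  k = 4: m = 9, d = 10, a = ⌊(10 + 9)/10⌋ = 1; p/q = (1·137 + 21)/(1·13 + 2) = 158/15; p² − 111·q² = 24964 − 24975 = -11.
  k = 5: m = 1, d = 11, a = ⌊(10 + 1)/11⌋ = 1; p/q = (1·158 + 137)/(1·15 + 13) = 295/28; p² − 111·q² = 87025 − 87024 = 1.
  The first convergent with p² − 111·q² = 1 gives the fundamental solution (x₁, y₁) = (295, 28).
Step 2: Apply the recurrence (x_{n+1}, y_{n+1}) = (x₁x_n + 111y₁y_n, x₁y_n + y₁x_n) repeatedly.
  From (x_1, y_1) = (295, 28): x_2 = 295·295 + 111·28·28 = 174049; y_2 = 295·28 + 28·295 = 16520.
Step 3: Verify x_2² - 111·y_2² = 30293054401 - 30293054400 = 1 (should be 1). ✓

(x_1, y_1) = (295, 28); (x_2, y_2) = (174049, 16520).


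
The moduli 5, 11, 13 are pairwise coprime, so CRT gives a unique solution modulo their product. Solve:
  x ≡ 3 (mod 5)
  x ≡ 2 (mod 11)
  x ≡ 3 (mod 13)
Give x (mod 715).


Moduli 5, 11, 13 are pairwise coprime; by CRT there is a unique solution modulo M = 5 · 11 · 13 = 715.
Solve pairwise, accumulating the modulus:
  Start with x ≡ 3 (mod 5).
  Combine with x ≡ 2 (mod 11): since gcd(5, 11) = 1, we get a unique residue mod 55.
    Write x = 3 + 5·t and substitute into x ≡ 2 (mod 11): 5·t ≡ 2 − 3 = -1 (mod 11).
    Reduce coefficients mod 11: 5·t ≡ 10 (mod 11).
    The inverse of 5 mod 11 is 9 (since 5·9 = 45 = 4·11 + 1), so t ≡ 9·10 = 90 ≡ 2 (mod 11).
    Then x = 3 + 5·2 = 13, valid modulo lcm(5, 11) = 55: x ≡ 13 (mod 55).
  Combine with x ≡ 3 (mod 13): since gcd(55, 13) = 1, we get a unique residue mod 715.
    Write x = 13 + 55·t and substitute into x ≡ 3 (mod 13): 55·t ≡ 3 − 13 = -10 (mod 13).
    Reduce coefficients mod 13: 3·t ≡ 3 (mod 13).
    The inverse of 3 mod 13 is 9 (since 3·9 = 27 = 2·13 + 1), so t ≡ 9·3 = 27 ≡ 1 (mod 13).
    Then x = 13 + 55·1 = 68, valid modulo lcm(55, 13) = 715: x ≡ 68 (mod 715).
Verify: 68 mod 5 = 3 ✓, 68 mod 11 = 2 ✓, 68 mod 13 = 3 ✓.

x ≡ 68 (mod 715).


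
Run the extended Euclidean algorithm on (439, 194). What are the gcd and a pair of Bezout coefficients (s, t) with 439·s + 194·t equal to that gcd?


Euclidean algorithm on (439, 194) — divide until remainder is 0:
  439 = 2 · 194 + 51
  194 = 3 · 51 + 41
  51 = 1 · 41 + 10
  41 = 4 · 10 + 1
  10 = 10 · 1 + 0
gcd(439, 194) = 1.
Track Bezout coefficients alongside the remainders: start with r₀ = 439 = a·1 + b·0 (s = 1, t = 0) and r₁ = 194 = a·0 + b·1 (s = 0, t = 1); each new remainder r_{k+1} = r_{k-1} − q_k·r_k inherits s_{k+1} = s_{k-1} − q_k·s_k, t_{k+1} = t_{k-1} − q_k·t_k, so r_k = a·s_k + b·t_k at every step:
  q = 2: r = 51, s = 1 − 2·0 = 1, t = 0 − 2·1 = -2  (check: 439·1 + 194·(-2) = 51)
  q = 3: r = 41, s = 0 − 3·1 = -3, t = 1 − 3·(-2) = 7  (check: 439·(-3) + 194·7 = 41)
  q = 1: r = 10, s = 1 − 1·(-3) = 4, t = -2 − 1·7 = -9  (check: 439·4 + 194·(-9) = 10)
  q = 4: r = 1, s = -3 − 4·4 = -19, t = 7 − 4·(-9) = 43  (check: 439·(-19) + 194·43 = 1)
The row with r = 1 (the gcd) gives the Bezout coefficients s = -19, t = 43.
Result: 439 · (-19) + 194 · (43) = 1.

gcd(439, 194) = 1; s = -19, t = 43 (check: 439·(-19) + 194·43 = 1).


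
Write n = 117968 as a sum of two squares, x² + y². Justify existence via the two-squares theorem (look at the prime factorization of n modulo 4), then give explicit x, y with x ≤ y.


Step 1: Factor n = 117968 = 2^4 · 73 · 101.
Step 2: Check the mod-4 condition on each prime factor: 2 = 2 (special); 73 ≡ 1 (mod 4), exponent 1; 101 ≡ 1 (mod 4), exponent 1.
All primes ≡ 3 (mod 4) appear to even exponent (or don't appear), so by the two-squares theorem n IS expressible as a sum of two squares.
Step 3: Build a representation. Group n = k² · m with k = 4 and m = 73 · 101 = 7373 (a product of primes ≡ 1 (mod 4)); a representation of m scales to one of n via (k·x)² + (k·y)² = k²(x² + y²). Each prime p ≡ 1 (mod 4) is itself a sum of two squares; find a² by testing p − a² for a perfect square:
  73: 73 − 1² = 72, 73 − 2² = 69, 73 − 3² = 64 = 8² ⇒ 73 = 3² + 8².
  101: 101 − 1² = 100 = 10² ⇒ 101 = 1² + 10².
  Combine using the Brahmagupta–Fibonacci identity (a² + b²)(c² + d²) = (ac − bd)² + (ad + bc)² = (ac + bd)² + (ad − bc)²:
  73 · 101 = 7373: from (3² + 8²)(1² + 10²), take (3·1 − 8·10, 3·10 + 8·1) = (3 − 80, 30 + 8) = (-77, 38); dropping signs (only squares matter) gives (77, 38); check 77² + 38² = 5929 + 1444 = 7373 ✓.
  Scale by k = 4: (4·77, 4·38) = (308, 152).
Step 4: Order so x ≤ y and verify: 152² + 308² = 23104 + 94864 = 117968 = n. ✓

n = 117968 = 152² + 308² (one valid representation with x ≤ y).


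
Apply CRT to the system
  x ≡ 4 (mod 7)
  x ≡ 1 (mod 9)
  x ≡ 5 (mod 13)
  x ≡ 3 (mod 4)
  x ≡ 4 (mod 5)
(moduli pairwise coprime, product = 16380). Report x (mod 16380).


Product of moduli M = 7 · 9 · 13 · 4 · 5 = 16380.
Merge one congruence at a time:
  Start: x ≡ 4 (mod 7).
  Combine with x ≡ 1 (mod 9); new modulus lcm = 63.
    Write x = 4 + 7·t and substitute into x ≡ 1 (mod 9): 7·t ≡ 1 − 4 = -3 (mod 9).
    Reduce coefficients mod 9: 7·t ≡ 6 (mod 9).
    The inverse of 7 mod 9 is 4 (since 7·4 = 28 = 3·9 + 1), so t ≡ 4·6 = 24 ≡ 6 (mod 9).
    Then x = 4 + 7·6 = 46, valid modulo lcm(7, 9) = 63: x ≡ 46 (mod 63).
  Combine with x ≡ 5 (mod 13); new modulus lcm = 819.
    Write x = 46 + 63·t and substitute into x ≡ 5 (mod 13): 63·t ≡ 5 − 46 = -41 (mod 13).
    Reduce coefficients mod 13: 11·t ≡ 11 (mod 13).
    The inverse of 11 mod 13 is 6 (since 11·6 = 66 = 5·13 + 1), so t ≡ 6·11 = 66 ≡ 1 (mod 13).
    Then x = 46 + 63·1 = 109, valid modulo lcm(63, 13) = 819: x ≡ 109 (mod 819).
  Combine with x ≡ 3 (mod 4); new modulus lcm = 3276.
    Write x = 109 + 819·t and substitute into x ≡ 3 (mod 4): 819·t ≡ 3 − 109 = -106 (mod 4).
    Reduce coefficients mod 4: 3·t ≡ 2 (mod 4).
    The inverse of 3 mod 4 is 3 (since 3·3 = 9 = 2·4 + 1), so t ≡ 3·2 = 6 ≡ 2 (mod 4).
    Then x = 109 + 819·2 = 1747, valid modulo lcm(819, 4) = 3276: x ≡ 1747 (mod 3276).
  Combine with x ≡ 4 (mod 5); new modulus lcm = 16380.
    Write x = 1747 + 3276·t and substitute into x ≡ 4 (mod 5): 3276·t ≡ 4 − 1747 = -1743 (mod 5).
    Reduce coefficients mod 5: 1·t ≡ 2 (mod 5).
    So t ≡ 2 (mod 5).
    Then x = 1747 + 3276·2 = 8299, valid modulo lcm(3276, 5) = 16380: x ≡ 8299 (mod 16380).
Verify against each original: 8299 mod 7 = 4, 8299 mod 9 = 1, 8299 mod 13 = 5, 8299 mod 4 = 3, 8299 mod 5 = 4.

x ≡ 8299 (mod 16380).


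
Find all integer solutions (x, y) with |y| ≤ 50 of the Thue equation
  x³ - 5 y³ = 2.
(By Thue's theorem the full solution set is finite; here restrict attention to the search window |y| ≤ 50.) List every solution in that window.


The equation is x³ - 5y³ = 2. For fixed y, x³ = 5·y³ + 2, so a solution requires the RHS to be a perfect cube.
Strategy: iterate y from -50 to 50, compute RHS = 5·y³ + 2, and check whether it is a (positive or negative) perfect cube.
Check small values of y:
  y = 0: RHS = 2 is not a perfect cube.
  y = 1: RHS = 7 is not a perfect cube.
  y = -1: RHS = -3 is not a perfect cube.
  y = 2: RHS = 42 is not a perfect cube.
  y = -2: RHS = -38 is not a perfect cube.
  y = 3: RHS = 137 is not a perfect cube.
  y = -3: RHS = -133 is not a perfect cube.
Continuing the search up to |y| = 50 finds no solutions either.
No (x, y) in the scanned range satisfies the equation.

No integer solutions with |y| ≤ 50.


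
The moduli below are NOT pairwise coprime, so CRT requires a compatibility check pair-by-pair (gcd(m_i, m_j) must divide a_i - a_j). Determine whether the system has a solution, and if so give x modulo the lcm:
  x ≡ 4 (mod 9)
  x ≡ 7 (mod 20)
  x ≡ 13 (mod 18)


Moduli 9, 20, 18 are not pairwise coprime, so CRT works modulo lcm(m_i) when all pairwise compatibility conditions hold.
Pairwise compatibility: gcd(m_i, m_j) must divide a_i - a_j for every pair.
Merge one congruence at a time:
  Start: x ≡ 4 (mod 9).
  Combine with x ≡ 7 (mod 20): gcd(9, 20) = 1; 7 - 4 = 3, which IS divisible by 1, so compatible.
    Write x = 4 + 9·t and substitute into x ≡ 7 (mod 20): 9·t ≡ 7 − 4 = 3 (mod 20).
    The inverse of 9 mod 20 is 9 (since 9·9 = 81 = 4·20 + 1), so t ≡ 9·3 = 27 ≡ 7 (mod 20).
    Then x = 4 + 9·7 = 67, valid modulo lcm(9, 20) = 180: x ≡ 67 (mod 180).
  Combine with x ≡ 13 (mod 18): gcd(180, 18) = 18; 13 - 67 = -54, which IS divisible by 18, so compatible.
    Write x = 67 + 180·t and substitute into x ≡ 13 (mod 18): 180·t ≡ 13 − 67 = -54 (mod 18).
    Divide the congruence (and modulus) by g = 18: 10·t ≡ -3 (mod 1).
    Modulo 1 every t works; take t = 0.
    Then x = 67 + 180·0 = 67, valid modulo lcm(180, 18) = 180: x ≡ 67 (mod 180).
Verify: 67 mod 9 = 4, 67 mod 20 = 7, 67 mod 18 = 13.

x ≡ 67 (mod 180).


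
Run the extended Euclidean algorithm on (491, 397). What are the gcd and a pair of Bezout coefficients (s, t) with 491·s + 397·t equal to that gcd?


Euclidean algorithm on (491, 397) — divide until remainder is 0:
  491 = 1 · 397 + 94
  397 = 4 · 94 + 21
  94 = 4 · 21 + 10
  21 = 2 · 10 + 1
  10 = 10 · 1 + 0
gcd(491, 397) = 1.
Track Bezout coefficients alongside the remainders: start with r₀ = 491 = a·1 + b·0 (s = 1, t = 0) and r₁ = 397 = a·0 + b·1 (s = 0, t = 1); each new remainder r_{k+1} = r_{k-1} − q_k·r_k inherits s_{k+1} = s_{k-1} − q_k·s_k, t_{k+1} = t_{k-1} − q_k·t_k, so r_k = a·s_k + b·t_k at every step:
  q = 1: r = 94, s = 1 − 1·0 = 1, t = 0 − 1·1 = -1  (check: 491·1 + 397·(-1) = 94)
  q = 4: r = 21, s = 0 − 4·1 = -4, t = 1 − 4·(-1) = 5  (check: 491·(-4) + 397·5 = 21)
  q = 4: r = 10, s = 1 − 4·(-4) = 17, t = -1 − 4·5 = -21  (check: 491·17 + 397·(-21) = 10)
  q = 2: r = 1, s = -4 − 2·17 = -38, t = 5 − 2·(-21) = 47  (check: 491·(-38) + 397·47 = 1)
The row with r = 1 (the gcd) gives the Bezout coefficients s = -38, t = 47.
Result: 491 · (-38) + 397 · (47) = 1.

gcd(491, 397) = 1; s = -38, t = 47 (check: 491·(-38) + 397·47 = 1).


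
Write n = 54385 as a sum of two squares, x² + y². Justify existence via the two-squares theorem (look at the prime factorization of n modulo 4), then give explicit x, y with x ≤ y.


Step 1: Factor n = 54385 = 5 · 73 · 149.
Step 2: Check the mod-4 condition on each prime factor: 5 ≡ 1 (mod 4), exponent 1; 73 ≡ 1 (mod 4), exponent 1; 149 ≡ 1 (mod 4), exponent 1.
All primes ≡ 3 (mod 4) appear to even exponent (or don't appear), so by the two-squares theorem n IS expressible as a sum of two squares.
Step 3: Build a representation. Here n = 5 · 73 · 149 is a product of primes ≡ 1 (mod 4). Each prime p ≡ 1 (mod 4) is itself a sum of two squares; find a² by testing p − a² for a perfect square:
  5: 5 − 1² = 4 = 2² ⇒ 5 = 1² + 2².
  73: 73 − 1² = 72, 73 − 2² = 69, 73 − 3² = 64 = 8² ⇒ 73 = 3² + 8².
  149: 149 − 1² = 148, 149 − 2² = 145, 149 − 3² = 140, 149 − 4² = 133, 149 − 5² = 124, 149 − 6² = 113, 149 − 7² = 100 = 10² ⇒ 149 = 7² + 10².
  Combine using the Brahmagupta–Fibonacci identity (a² + b²)(c² + d²) = (ac − bd)² + (ad + bc)² = (ac + bd)² + (ad − bc)²:
  5 · 73 = 365: from (1² + 2²)(3² + 8²), take (1·3 − 2·8, 1·8 + 2·3) = (3 − 16, 8 + 6) = (-13, 14); dropping signs (only squares matter) gives (13, 14); check 13² + 14² = 169 + 196 = 365 ✓.
  365 · 149 = 54385: from (13² + 14²)(7² + 10²), take (13·7 − 14·10, 13·10 + 14·7) = (91 − 140, 130 + 98) = (-49, 228); dropping signs (only squares matter) gives (49, 228); check 49² + 228² = 2401 + 51984 = 54385 ✓.
Step 4: Order so x ≤ y and verify: 49² + 228² = 2401 + 51984 = 54385 = n. ✓

n = 54385 = 49² + 228² (one valid representation with x ≤ y).


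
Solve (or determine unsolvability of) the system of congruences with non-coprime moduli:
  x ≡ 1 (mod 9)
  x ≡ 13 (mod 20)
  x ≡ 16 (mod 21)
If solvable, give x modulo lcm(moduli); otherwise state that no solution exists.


Moduli 9, 20, 21 are not pairwise coprime, so CRT works modulo lcm(m_i) when all pairwise compatibility conditions hold.
Pairwise compatibility: gcd(m_i, m_j) must divide a_i - a_j for every pair.
Merge one congruence at a time:
  Start: x ≡ 1 (mod 9).
  Combine with x ≡ 13 (mod 20): gcd(9, 20) = 1; 13 - 1 = 12, which IS divisible by 1, so compatible.
    Write x = 1 + 9·t and substitute into x ≡ 13 (mod 20): 9·t ≡ 13 − 1 = 12 (mod 20).
    The inverse of 9 mod 20 is 9 (since 9·9 = 81 = 4·20 + 1), so t ≡ 9·12 = 108 ≡ 8 (mod 20).
    Then x = 1 + 9·8 = 73, valid modulo lcm(9, 20) = 180: x ≡ 73 (mod 180).
  Combine with x ≡ 16 (mod 21): gcd(180, 21) = 3; 16 - 73 = -57, which IS divisible by 3, so compatible.
    Write x = 73 + 180·t and substitute into x ≡ 16 (mod 21): 180·t ≡ 16 − 73 = -57 (mod 21).
    Divide the congruence (and modulus) by g = 3: 60·t ≡ -19 (mod 7).
    Reduce coefficients mod 7: 4·t ≡ 2 (mod 7).
    The inverse of 4 mod 7 is 2 (since 4·2 = 8 = 1·7 + 1), so t ≡ 2·2 = 4 ≡ 4 (mod 7).
    Then x = 73 + 180·4 = 793, valid modulo lcm(180, 21) = 1260: x ≡ 793 (mod 1260).
Verify: 793 mod 9 = 1, 793 mod 20 = 13, 793 mod 21 = 16.

x ≡ 793 (mod 1260).


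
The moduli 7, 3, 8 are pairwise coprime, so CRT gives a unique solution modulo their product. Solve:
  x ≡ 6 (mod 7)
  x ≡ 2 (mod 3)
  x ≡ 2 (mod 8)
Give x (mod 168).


Moduli 7, 3, 8 are pairwise coprime; by CRT there is a unique solution modulo M = 7 · 3 · 8 = 168.
Solve pairwise, accumulating the modulus:
  Start with x ≡ 6 (mod 7).
  Combine with x ≡ 2 (mod 3): since gcd(7, 3) = 1, we get a unique residue mod 21.
    Write x = 6 + 7·t and substitute into x ≡ 2 (mod 3): 7·t ≡ 2 − 6 = -4 (mod 3).
    Reduce coefficients mod 3: 1·t ≡ 2 (mod 3).
    So t ≡ 2 (mod 3).
    Then x = 6 + 7·2 = 20, valid modulo lcm(7, 3) = 21: x ≡ 20 (mod 21).
  Combine with x ≡ 2 (mod 8): since gcd(21, 8) = 1, we get a unique residue mod 168.
    Write x = 20 + 21·t and substitute into x ≡ 2 (mod 8): 21·t ≡ 2 − 20 = -18 (mod 8).
    Reduce coefficients mod 8: 5·t ≡ 6 (mod 8).
    The inverse of 5 mod 8 is 5 (since 5·5 = 25 = 3·8 + 1), so t ≡ 5·6 = 30 ≡ 6 (mod 8).
    Then x = 20 + 21·6 = 146, valid modulo lcm(21, 8) = 168: x ≡ 146 (mod 168).
Verify: 146 mod 7 = 6 ✓, 146 mod 3 = 2 ✓, 146 mod 8 = 2 ✓.

x ≡ 146 (mod 168).


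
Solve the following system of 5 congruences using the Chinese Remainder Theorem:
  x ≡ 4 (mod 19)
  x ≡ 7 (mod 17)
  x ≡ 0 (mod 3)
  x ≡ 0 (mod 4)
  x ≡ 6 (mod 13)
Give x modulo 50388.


Product of moduli M = 19 · 17 · 3 · 4 · 13 = 50388.
Merge one congruence at a time:
  Start: x ≡ 4 (mod 19).
  Combine with x ≡ 7 (mod 17); new modulus lcm = 323.
    Write x = 4 + 19·t and substitute into x ≡ 7 (mod 17): 19·t ≡ 7 − 4 = 3 (mod 17).
    Reduce coefficients mod 17: 2·t ≡ 3 (mod 17).
    The inverse of 2 mod 17 is 9 (since 2·9 = 18 = 1·17 + 1), so t ≡ 9·3 = 27 ≡ 10 (mod 17).
    Then x = 4 + 19·10 = 194, valid modulo lcm(19, 17) = 323: x ≡ 194 (mod 323).
  Combine with x ≡ 0 (mod 3); new modulus lcm = 969.
    Write x = 194 + 323·t and substitute into x ≡ 0 (mod 3): 323·t ≡ 0 − 194 = -194 (mod 3).
    Reduce coefficients mod 3: 2·t ≡ 1 (mod 3).
    The inverse of 2 mod 3 is 2 (since 2·2 = 4 = 1·3 + 1), so t ≡ 2·1 = 2 ≡ 2 (mod 3).
    Then x = 194 + 323·2 = 840, valid modulo lcm(323, 3) = 969: x ≡ 840 (mod 969).
  Combine with x ≡ 0 (mod 4); new modulus lcm = 3876.
    Write x = 840 + 969·t and substitute into x ≡ 0 (mod 4): 969·t ≡ 0 − 840 = -840 (mod 4).
    Reduce coefficients mod 4: 1·t ≡ 0 (mod 4).
    So t ≡ 0 (mod 4).
    Then x = 840 + 969·0 = 840, valid modulo lcm(969, 4) = 3876: x ≡ 840 (mod 3876).
  Combine with x ≡ 6 (mod 13); new modulus lcm = 50388.
    Write x = 840 + 3876·t and substitute into x ≡ 6 (mod 13): 3876·t ≡ 6 − 840 = -834 (mod 13).
    Reduce coefficients mod 13: 2·t ≡ 11 (mod 13).
    The inverse of 2 mod 13 is 7 (since 2·7 = 14 = 1·13 + 1), so t ≡ 7·11 = 77 ≡ 12 (mod 13).
    Then x = 840 + 3876·12 = 47352, valid modulo lcm(3876, 13) = 50388: x ≡ 47352 (mod 50388).
Verify against each original: 47352 mod 19 = 4, 47352 mod 17 = 7, 47352 mod 3 = 0, 47352 mod 4 = 0, 47352 mod 13 = 6.

x ≡ 47352 (mod 50388).


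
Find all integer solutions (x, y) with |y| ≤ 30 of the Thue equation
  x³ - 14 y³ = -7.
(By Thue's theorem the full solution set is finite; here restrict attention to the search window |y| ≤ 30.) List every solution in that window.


The equation is x³ - 14y³ = -7. For fixed y, x³ = 14·y³ − 7, so a solution requires the RHS to be a perfect cube.
Strategy: iterate y from -30 to 30, compute RHS = 14·y³ − 7, and check whether it is a (positive or negative) perfect cube.
Check small values of y:
  y = 0: RHS = -7 is not a perfect cube.
  y = 1: RHS = 7 is not a perfect cube.
  y = -1: RHS = -21 is not a perfect cube.
  y = 2: RHS = 105 is not a perfect cube.
  y = -2: RHS = -119 is not a perfect cube.
  y = 3: RHS = 371 is not a perfect cube.
  y = -3: RHS = -385 is not a perfect cube.
Continuing the search up to |y| = 30 finds no solutions either.
No (x, y) in the scanned range satisfies the equation.

No integer solutions with |y| ≤ 30.


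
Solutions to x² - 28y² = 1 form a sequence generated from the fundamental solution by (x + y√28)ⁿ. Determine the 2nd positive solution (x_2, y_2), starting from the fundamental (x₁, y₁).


Step 1: Find the fundamental solution (x₁, y₁) of x² - 28y² = 1.
  Expand √28 as a continued fraction. a₀ = ⌊√28⌋ = 5; iterate m_{k+1} = d_k·a_k − m_k, d_{k+1} = (28 − m_{k+1}²)/d_k, a_{k+1} = ⌊(a₀ + m_{k+1})/d_{k+1}⌋ (starting m₀ = 0, d₀ = 1), with convergents p_k = a_k·p_{k-1} + p_{k-2}, q_k = a_k·q_{k-1} + q_{k-2} (p₋₁ = 1, q₋₁ = 0):
  k = 0: a₀ = 5; p₀/q₀ = 5/1; p₀² − 28·q₀² = 25 − 28 = -3.
  k = 1: m = 5, d = 3, a = ⌊(5 + 5)/3⌋ = 3; p/q = (3·5 + 1)/(3·1 + 0) = 16/3; p² − 28·q² = 256 − 252 = 4.
  k = 2: m = 4, d = 4, a = ⌊(5 + 4)/4⌋ = 2; p/q = (2·16 + 5)/(2·3 + 1) = 37/7; p² − 28·q² = 1369 − 1372 = -3.
  k = 3: m = 4, d = 3, a = ⌊(5 + 4)/3⌋ = 3; p/q = (3·37 + 16)/(3·7 + 3) = 127/24; p² − 28·q² = 16129 − 16128 = 1.
  The first convergent with p² − 28·q² = 1 gives the fundamental solution (x₁, y₁) = (127, 24).
Step 2: Apply the recurrence (x_{n+1}, y_{n+1}) = (x₁x_n + 28y₁y_n, x₁y_n + y₁x_n) repeatedly.
  From (x_1, y_1) = (127, 24): x_2 = 127·127 + 28·24·24 = 32257; y_2 = 127·24 + 24·127 = 6096.
Step 3: Verify x_2² - 28·y_2² = 1040514049 - 1040514048 = 1 (should be 1). ✓

(x_1, y_1) = (127, 24); (x_2, y_2) = (32257, 6096).


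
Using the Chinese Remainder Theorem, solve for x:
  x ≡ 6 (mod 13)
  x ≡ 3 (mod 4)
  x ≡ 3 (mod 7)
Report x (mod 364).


Moduli 13, 4, 7 are pairwise coprime; by CRT there is a unique solution modulo M = 13 · 4 · 7 = 364.
Solve pairwise, accumulating the modulus:
  Start with x ≡ 6 (mod 13).
  Combine with x ≡ 3 (mod 4): since gcd(13, 4) = 1, we get a unique residue mod 52.
    Write x = 6 + 13·t and substitute into x ≡ 3 (mod 4): 13·t ≡ 3 − 6 = -3 (mod 4).
    Reduce coefficients mod 4: 1·t ≡ 1 (mod 4).
    So t ≡ 1 (mod 4).
    Then x = 6 + 13·1 = 19, valid modulo lcm(13, 4) = 52: x ≡ 19 (mod 52).
  Combine with x ≡ 3 (mod 7): since gcd(52, 7) = 1, we get a unique residue mod 364.
    Write x = 19 + 52·t and substitute into x ≡ 3 (mod 7): 52·t ≡ 3 − 19 = -16 (mod 7).
    Reduce coefficients mod 7: 3·t ≡ 5 (mod 7).
    The inverse of 3 mod 7 is 5 (since 3·5 = 15 = 2·7 + 1), so t ≡ 5·5 = 25 ≡ 4 (mod 7).
    Then x = 19 + 52·4 = 227, valid modulo lcm(52, 7) = 364: x ≡ 227 (mod 364).
Verify: 227 mod 13 = 6 ✓, 227 mod 4 = 3 ✓, 227 mod 7 = 3 ✓.

x ≡ 227 (mod 364).


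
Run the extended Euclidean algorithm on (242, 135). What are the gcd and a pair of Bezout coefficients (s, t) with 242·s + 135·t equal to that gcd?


Euclidean algorithm on (242, 135) — divide until remainder is 0:
  242 = 1 · 135 + 107
  135 = 1 · 107 + 28
  107 = 3 · 28 + 23
  28 = 1 · 23 + 5
  23 = 4 · 5 + 3
  5 = 1 · 3 + 2
  3 = 1 · 2 + 1
  2 = 2 · 1 + 0
gcd(242, 135) = 1.
Track Bezout coefficients alongside the remainders: start with r₀ = 242 = a·1 + b·0 (s = 1, t = 0) and r₁ = 135 = a·0 + b·1 (s = 0, t = 1); each new remainder r_{k+1} = r_{k-1} − q_k·r_k inherits s_{k+1} = s_{k-1} − q_k·s_k, t_{k+1} = t_{k-1} − q_k·t_k, so r_k = a·s_k + b·t_k at every step:
  q = 1: r = 107, s = 1 − 1·0 = 1, t = 0 − 1·1 = -1  (check: 242·1 + 135·(-1) = 107)
  q = 1: r = 28, s = 0 − 1·1 = -1, t = 1 − 1·(-1) = 2  (check: 242·(-1) + 135·2 = 28)
  q = 3: r = 23, s = 1 − 3·(-1) = 4, t = -1 − 3·2 = -7  (check: 242·4 + 135·(-7) = 23)
  q = 1: r = 5, s = -1 − 1·4 = -5, t = 2 − 1·(-7) = 9  (check: 242·(-5) + 135·9 = 5)
  q = 4: r = 3, s = 4 − 4·(-5) = 24, t = -7 − 4·9 = -43  (check: 242·24 + 135·(-43) = 3)
  q = 1: r = 2, s = -5 − 1·24 = -29, t = 9 − 1·(-43) = 52  (check: 242·(-29) + 135·52 = 2)
  q = 1: r = 1, s = 24 − 1·(-29) = 53, t = -43 − 1·52 = -95  (check: 242·53 + 135·(-95) = 1)
The row with r = 1 (the gcd) gives the Bezout coefficients s = 53, t = -95.
Result: 242 · (53) + 135 · (-95) = 1.

gcd(242, 135) = 1; s = 53, t = -95 (check: 242·53 + 135·(-95) = 1).


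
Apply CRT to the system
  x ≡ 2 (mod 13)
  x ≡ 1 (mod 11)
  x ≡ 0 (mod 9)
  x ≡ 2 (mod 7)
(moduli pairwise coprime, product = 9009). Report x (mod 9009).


Product of moduli M = 13 · 11 · 9 · 7 = 9009.
Merge one congruence at a time:
  Start: x ≡ 2 (mod 13).
  Combine with x ≡ 1 (mod 11); new modulus lcm = 143.
    Write x = 2 + 13·t and substitute into x ≡ 1 (mod 11): 13·t ≡ 1 − 2 = -1 (mod 11).
    Reduce coefficients mod 11: 2·t ≡ 10 (mod 11).
    The inverse of 2 mod 11 is 6 (since 2·6 = 12 = 1·11 + 1), so t ≡ 6·10 = 60 ≡ 5 (mod 11).
    Then x = 2 + 13·5 = 67, valid modulo lcm(13, 11) = 143: x ≡ 67 (mod 143).
  Combine with x ≡ 0 (mod 9); new modulus lcm = 1287.
    Write x = 67 + 143·t and substitute into x ≡ 0 (mod 9): 143·t ≡ 0 − 67 = -67 (mod 9).
    Reduce coefficients mod 9: 8·t ≡ 5 (mod 9).
    The inverse of 8 mod 9 is 8 (since 8·8 = 64 = 7·9 + 1), so t ≡ 8·5 = 40 ≡ 4 (mod 9).
    Then x = 67 + 143·4 = 639, valid modulo lcm(143, 9) = 1287: x ≡ 639 (mod 1287).
  Combine with x ≡ 2 (mod 7); new modulus lcm = 9009.
    Write x = 639 + 1287·t and substitute into x ≡ 2 (mod 7): 1287·t ≡ 2 − 639 = -637 (mod 7).
    Reduce coefficients mod 7: 6·t ≡ 0 (mod 7).
    The inverse of 6 mod 7 is 6 (since 6·6 = 36 = 5·7 + 1), so t ≡ 6·0 = 0 ≡ 0 (mod 7).
    Then x = 639 + 1287·0 = 639, valid modulo lcm(1287, 7) = 9009: x ≡ 639 (mod 9009).
Verify against each original: 639 mod 13 = 2, 639 mod 11 = 1, 639 mod 9 = 0, 639 mod 7 = 2.

x ≡ 639 (mod 9009).


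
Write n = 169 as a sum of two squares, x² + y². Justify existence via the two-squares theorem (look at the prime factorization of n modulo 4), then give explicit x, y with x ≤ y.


Step 1: Factor n = 169 = 13^2.
Step 2: Check the mod-4 condition on each prime factor: 13 ≡ 1 (mod 4), exponent 2.
All primes ≡ 3 (mod 4) appear to even exponent (or don't appear), so by the two-squares theorem n IS expressible as a sum of two squares.
Step 3: Build a representation. Here n = 13 · 13 is a product of primes ≡ 1 (mod 4). Each prime p ≡ 1 (mod 4) is itself a sum of two squares; find a² by testing p − a² for a perfect square:
  13: 13 − 1² = 12, 13 − 2² = 9 = 3² ⇒ 13 = 2² + 3².
  Combine using the Brahmagupta–Fibonacci identity (a² + b²)(c² + d²) = (ac − bd)² + (ad + bc)² = (ac + bd)² + (ad − bc)²:
  13 · 13 = 169: from (2² + 3²)(2² + 3²), take (2·2 − 3·3, 2·3 + 3·2) = (4 − 9, 6 + 6) = (-5, 12); dropping signs (only squares matter) gives (5, 12); check 5² + 12² = 25 + 144 = 169 ✓.
Step 4: Order so x ≤ y and verify: 5² + 12² = 25 + 144 = 169 = n. ✓

n = 169 = 5² + 12² (one valid representation with x ≤ y).
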